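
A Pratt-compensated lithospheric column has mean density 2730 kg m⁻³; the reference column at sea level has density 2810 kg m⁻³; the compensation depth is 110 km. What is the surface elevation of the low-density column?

ρ_ref D = ρ (D + h) → h = D (ρ_ref − ρ)/ρ.
h = 110 km × (2810 − 2730)/2730 = 3.22 km.

3.22 km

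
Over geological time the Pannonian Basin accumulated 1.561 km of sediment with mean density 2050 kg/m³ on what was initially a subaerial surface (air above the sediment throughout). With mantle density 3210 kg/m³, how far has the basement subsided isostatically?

Subaerial load: s = t ρ_sed / ρ_m = 1.561 km × 2050/3210 = 0.997 km.

0.997 km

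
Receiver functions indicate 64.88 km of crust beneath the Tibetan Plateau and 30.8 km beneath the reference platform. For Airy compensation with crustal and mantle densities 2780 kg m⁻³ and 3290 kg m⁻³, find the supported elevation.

Excess crust Δ = 64.88 km − 30.8 km = 34.08 km, split between elevation h and root r with h + r = Δ.
Airy balance ρ_c h = (ρ_m − ρ_c) r gives r = h ρ_c/(ρ_m − ρ_c), so h (1 + ρ_c/(ρ_m − ρ_c)) = Δ, i.e. h = Δ (ρ_m − ρ_c)/ρ_m.
h = 34.08 km × 510/3290 = 5.28 km.

5.28 km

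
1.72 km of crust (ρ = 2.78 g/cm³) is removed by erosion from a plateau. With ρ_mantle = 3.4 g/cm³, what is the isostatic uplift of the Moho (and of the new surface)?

1.41 km

Unloading: uplift u = e ρ_c/ρ_m = 1.72 km × 2.78/3.4 = 1.41 km.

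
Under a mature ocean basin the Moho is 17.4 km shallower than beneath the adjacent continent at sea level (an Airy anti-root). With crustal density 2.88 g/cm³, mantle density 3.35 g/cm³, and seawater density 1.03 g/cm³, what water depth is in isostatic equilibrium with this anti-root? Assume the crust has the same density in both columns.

Replacing a thickness d of crust by seawater at the top must be balanced by replacing crust with mantle at the base: d (ρ_c − ρ_w) = a (ρ_m − ρ_c).
d = a (ρ_m − ρ_c)/(ρ_c − ρ_w) = 17.4 km × 0.47/1.85 = 4.42 km.

4.42 km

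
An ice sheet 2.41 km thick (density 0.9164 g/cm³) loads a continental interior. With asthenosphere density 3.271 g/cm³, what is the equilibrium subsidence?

0.675 km

For local isostatic compensation: the ice load ρ_ice t is balanced by mantle displaced below, ρ_m s.
s = t ρ_ice / ρ_m = 2.41 km × 0.9164/3.271 = 0.675 km.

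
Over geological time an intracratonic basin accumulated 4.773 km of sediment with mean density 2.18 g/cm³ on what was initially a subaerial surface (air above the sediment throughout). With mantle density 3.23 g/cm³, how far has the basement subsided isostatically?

Subaerial load: s = t ρ_sed / ρ_m = 4.773 km × 2.18/3.23 = 3.22 km.

3.22 km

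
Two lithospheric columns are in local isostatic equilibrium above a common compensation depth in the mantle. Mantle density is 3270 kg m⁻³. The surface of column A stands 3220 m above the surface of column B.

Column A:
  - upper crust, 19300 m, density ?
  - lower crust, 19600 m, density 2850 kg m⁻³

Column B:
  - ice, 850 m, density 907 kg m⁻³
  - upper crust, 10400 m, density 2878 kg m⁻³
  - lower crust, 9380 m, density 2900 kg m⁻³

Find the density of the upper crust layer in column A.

2660 kg m⁻³

Take the compensation level at the base of the deeper column (depth z_c below the surface of column A) and equate Σ ρ_i t_i down to z_c; mantle fills any gap and the z_c terms cancel.
Column A: 19300×ρ + 19600×2850 + (z_c − 38900)×3270
Column B: 3220×0 + 850×907 + 10400×2878 + 9380×2900 + (z_c − 3220 − 20630)×3270
The z_c×3270 term appears on both sides and cancels. Collect the known terms of each column as K = Σ(ρt)_known − 3270 × (depth of known layers): K_A = 55860000 − 3270×38900 = −71343000; K_B = 57904150 − 3270×(3220 + 20630) = −20085350.
Balance: K_A + 19300×ρ = K_B, so ρ = (K_B − K_A)/19300 = 51257600/19300 = 2660 kg m⁻³.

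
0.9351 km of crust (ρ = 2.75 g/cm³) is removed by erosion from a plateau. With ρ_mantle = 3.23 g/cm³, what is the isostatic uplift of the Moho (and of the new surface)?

0.796 km

Unloading: uplift u = e ρ_c/ρ_m = 0.9351 km × 2.75/3.23 = 0.796 km.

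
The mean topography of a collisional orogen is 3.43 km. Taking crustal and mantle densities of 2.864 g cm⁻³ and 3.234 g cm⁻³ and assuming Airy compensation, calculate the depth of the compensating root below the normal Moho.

Isostatic balance requires: the weight of the topography is balanced by the buoyancy of the root, ρ_c h = (ρ_m − ρ_c) r.
r = h · ρ_c / (ρ_m − ρ_c) = 3.43 km × 2.864 / (3.234 − 2.864) = 26.6 km.

26.6 km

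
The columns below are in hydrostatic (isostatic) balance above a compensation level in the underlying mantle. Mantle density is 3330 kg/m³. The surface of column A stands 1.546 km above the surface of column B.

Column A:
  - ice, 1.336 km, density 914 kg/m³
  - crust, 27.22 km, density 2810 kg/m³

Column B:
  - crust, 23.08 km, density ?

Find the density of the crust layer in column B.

Take the compensation level at the base of the deeper column (depth z_c below the surface of column A) and equate Σ ρ_i t_i down to z_c; mantle fills any gap and the z_c terms cancel.
Column A: 1.336×914 + 27.22×2810 + (z_c − 28.556)×3330
Column B: 1.546×0 + 23.08×ρ + (z_c − 1.546 − 23.08)×3330
The z_c×3330 term appears on both sides and cancels. Collect the known terms of each column as K = Σ(ρt)_known − 3330 × (depth of known layers): K_A = 77709.304 − 3330×28.556 = −17382.176; K_B = 0 − 3330×(1.546 + 23.08) = −82004.58.
Balance: K_A = K_B + 23.08×ρ, so ρ = (K_A − K_B)/23.08 = 64622.4/23.08 = 2800 kg/m³.

2800 kg/m³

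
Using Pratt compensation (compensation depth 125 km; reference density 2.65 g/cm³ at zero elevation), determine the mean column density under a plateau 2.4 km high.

Pratt balance: ρ_ref D = ρ (D + h).
ρ = ρ_ref D/(D + h) = 2.65 × 125 km/(125 km + 2.4 km) = 2.6 g/cm³.

2.6 g/cm³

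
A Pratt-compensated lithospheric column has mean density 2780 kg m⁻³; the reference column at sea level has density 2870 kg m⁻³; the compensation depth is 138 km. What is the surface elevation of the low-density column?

4.47 km

ρ_ref D = ρ (D + h) → h = D (ρ_ref − ρ)/ρ.
h = 138 km × (2870 − 2780)/2780 = 4.47 km.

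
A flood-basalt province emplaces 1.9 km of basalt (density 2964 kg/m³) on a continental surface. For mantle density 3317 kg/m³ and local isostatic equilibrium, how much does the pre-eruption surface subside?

Subaerial loading: s = t ρ_load / ρ_m.
s = 1.9 km × 2964/3317 = 1.7 km.

1.7 km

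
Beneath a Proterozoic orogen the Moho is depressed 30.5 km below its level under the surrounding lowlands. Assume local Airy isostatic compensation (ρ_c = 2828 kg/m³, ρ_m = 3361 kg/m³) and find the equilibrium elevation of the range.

5.75 km

Equating mass per unit area of the two columns: ρ_c h = (ρ_m − ρ_c) r.
h = r (ρ_m − ρ_c) / ρ_c = 30.5 km × (3361 − 2828) / 2828 = 5.75 km.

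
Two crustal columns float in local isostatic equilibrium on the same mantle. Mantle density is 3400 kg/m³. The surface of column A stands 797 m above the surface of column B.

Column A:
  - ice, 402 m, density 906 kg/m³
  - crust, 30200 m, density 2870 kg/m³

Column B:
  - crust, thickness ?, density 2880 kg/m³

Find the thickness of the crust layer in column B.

Take the compensation level at the base of the deeper column (depth z_c below the surface of column A) and equate Σ ρ_i t_i down to z_c; mantle fills any gap and the z_c terms cancel.
Column A: 402×906 + 30200×2870 + (z_c − 30602)×3400
Column B: 797×0 + x×2880 + (z_c − 797 − 0 − x)×3400
The z_c×3400 term appears on both sides and cancels. Collect the known terms of each column as K = Σ(ρt)_known − 3400 × (depth of known layers): K_A = 87038212 − 3400×30602 = −17008588; K_B = 0 − 3400×(797 + 0) = −2709800.
Balance: K_A = K_B − x×(3400 − 2880), so x = (K_B − K_A)/(3400 − 2880) = 14298800/520 = 27500 m.

27500 m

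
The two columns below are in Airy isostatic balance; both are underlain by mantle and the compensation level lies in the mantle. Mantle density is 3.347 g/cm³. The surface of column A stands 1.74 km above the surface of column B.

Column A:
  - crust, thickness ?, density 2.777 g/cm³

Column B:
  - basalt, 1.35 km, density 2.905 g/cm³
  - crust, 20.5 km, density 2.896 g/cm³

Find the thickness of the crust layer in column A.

Take the compensation level at the base of the deeper column (depth z_c below the surface of column A) and equate Σ ρ_i t_i down to z_c; mantle fills any gap and the z_c terms cancel.
Column A: x×2.777 + (z_c − 0 − x)×3.347
Column B: 1.74×0 + 1.35×2.905 + 20.5×2.896 + (z_c − 1.74 − 21.85)×3.347
The z_c×3.347 term appears on both sides and cancels. Collect the known terms of each column as K = Σ(ρt)_known − 3.347 × (depth of known layers): K_A = 0 − 3.347×0 = 0; K_B = 63.28975 − 3.347×(1.74 + 21.85) = −15.66598.
Balance: K_A − x×(3.347 − 2.777) = K_B, so x = (K_A − K_B)/(3.347 − 2.777) = 15.666/0.57 = 27.5 km.

27.5 km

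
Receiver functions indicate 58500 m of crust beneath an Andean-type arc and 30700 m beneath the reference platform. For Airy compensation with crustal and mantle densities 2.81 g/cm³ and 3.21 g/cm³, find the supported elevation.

Excess crust Δ = 58500 m − 30700 m = 27800 m, split between elevation h and root r with h + r = Δ.
Airy balance ρ_c h = (ρ_m − ρ_c) r gives r = h ρ_c/(ρ_m − ρ_c), so h (1 + ρ_c/(ρ_m − ρ_c)) = Δ, i.e. h = Δ (ρ_m − ρ_c)/ρ_m.
h = 27800 m × 0.4/3.21 = 3460 m.

3460 m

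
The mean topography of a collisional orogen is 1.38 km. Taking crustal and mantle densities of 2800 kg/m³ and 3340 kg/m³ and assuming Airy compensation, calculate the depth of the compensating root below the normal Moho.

Balancing pressure at the compensation depth: the weight of the topography is balanced by the buoyancy of the root, ρ_c h = (ρ_m − ρ_c) r.
r = h · ρ_c / (ρ_m − ρ_c) = 1.38 km × 2800 / (3340 − 2800) = 7.16 km.

7.16 km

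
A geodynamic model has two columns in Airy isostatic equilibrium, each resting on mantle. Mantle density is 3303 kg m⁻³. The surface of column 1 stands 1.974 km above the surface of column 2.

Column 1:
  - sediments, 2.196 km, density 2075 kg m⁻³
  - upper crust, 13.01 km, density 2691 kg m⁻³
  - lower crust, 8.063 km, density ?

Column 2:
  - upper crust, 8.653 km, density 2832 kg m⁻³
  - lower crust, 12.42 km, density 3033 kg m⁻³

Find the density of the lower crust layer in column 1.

Take the compensation level at the base of the deeper column (depth z_c below the surface of column 1) and equate Σ ρ_i t_i down to z_c; mantle fills any gap and the z_c terms cancel.
Column 1: 2.196×2075 + 13.01×2691 + 8.063×ρ + (z_c − 23.269)×3303
Column 2: 1.974×0 + 8.653×2832 + 12.42×3033 + (z_c − 1.974 − 21.073)×3303
The z_c×3303 term appears on both sides and cancels. Collect the known terms of each column as K = Σ(ρt)_known − 3303 × (depth of known layers): K_1 = 39566.61 − 3303×23.269 = −37290.897; K_2 = 62175.156 − 3303×(1.974 + 21.073) = −13949.085.
Balance: K_1 + 8.063×ρ = K_2, so ρ = (K_2 − K_1)/8.063 = 23341.8/8.063 = 2890 kg m⁻³.

2890 kg m⁻³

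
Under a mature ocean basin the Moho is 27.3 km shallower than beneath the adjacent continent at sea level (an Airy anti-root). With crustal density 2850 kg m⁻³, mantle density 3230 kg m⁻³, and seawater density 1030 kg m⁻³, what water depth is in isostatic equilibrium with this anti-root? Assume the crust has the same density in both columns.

Replacing a thickness d of crust by seawater at the top must be balanced by replacing crust with mantle at the base: d (ρ_c − ρ_w) = a (ρ_m − ρ_c).
d = a (ρ_m − ρ_c)/(ρ_c − ρ_w) = 27.3 km × 380/1820 = 5.7 km.

5.7 km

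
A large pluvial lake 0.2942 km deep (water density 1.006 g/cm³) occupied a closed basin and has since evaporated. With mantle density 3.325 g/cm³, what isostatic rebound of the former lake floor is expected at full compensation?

0.089 km

u = d ρ_w/ρ_m = 0.2942 km × 1.006/3.325 = 0.089 km.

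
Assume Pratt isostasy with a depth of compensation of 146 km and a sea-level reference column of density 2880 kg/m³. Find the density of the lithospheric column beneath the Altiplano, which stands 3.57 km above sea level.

2810 kg/m³

Pratt balance: ρ_ref D = ρ (D + h).
ρ = ρ_ref D/(D + h) = 2880 × 146 km/(146 km + 3.57 km) = 2810 kg/m³.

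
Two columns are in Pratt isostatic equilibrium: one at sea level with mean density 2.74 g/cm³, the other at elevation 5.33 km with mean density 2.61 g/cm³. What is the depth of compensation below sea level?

107 km

ρ_ref D = ρ (D + h) → D (ρ_ref − ρ) = ρ h.
D = ρ h/(ρ_ref − ρ) = 2.61 × 5.33 km/(2.74 − 2.61) = 107 km.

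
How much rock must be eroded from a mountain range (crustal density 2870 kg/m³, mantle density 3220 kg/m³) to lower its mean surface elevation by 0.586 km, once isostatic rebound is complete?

Net drop Δ = e − u = e − e ρ_c/ρ_m = e (ρ_m − ρ_c)/ρ_m.
e = Δ ρ_m/(ρ_m − ρ_c) = 0.586 km × 3220/350 = 5.39 km.

5.39 km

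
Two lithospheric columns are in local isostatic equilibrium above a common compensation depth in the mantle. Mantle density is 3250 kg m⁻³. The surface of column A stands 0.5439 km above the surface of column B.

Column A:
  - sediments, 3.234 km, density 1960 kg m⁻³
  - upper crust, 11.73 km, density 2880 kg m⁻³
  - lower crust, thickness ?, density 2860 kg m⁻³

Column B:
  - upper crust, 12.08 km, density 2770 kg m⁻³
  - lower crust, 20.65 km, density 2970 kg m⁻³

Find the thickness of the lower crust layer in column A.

12.4 km

Take the compensation level at the base of the deeper column (depth z_c below the surface of column A) and equate Σ ρ_i t_i down to z_c; mantle fills any gap and the z_c terms cancel.
Column A: 3.234×1960 + 11.73×2880 + x×2860 + (z_c − 14.964 − x)×3250
Column B: 0.5439×0 + 12.08×2770 + 20.65×2970 + (z_c − 0.5439 − 32.73)×3250
The z_c×3250 term appears on both sides and cancels. Collect the known terms of each column as K = Σ(ρt)_known − 3250 × (depth of known layers): K_A = 40121.04 − 3250×14.964 = −8511.96; K_B = 94792.1 − 3250×(0.5439 + 32.73) = −13348.075.
Balance: K_A − x×(3250 − 2860) = K_B, so x = (K_A − K_B)/(3250 − 2860) = 4836.11/390 = 12.4 km.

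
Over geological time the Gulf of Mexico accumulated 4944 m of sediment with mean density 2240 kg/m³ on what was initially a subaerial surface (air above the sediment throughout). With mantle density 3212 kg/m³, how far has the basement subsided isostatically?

3450 m

Subaerial load: s = t ρ_sed / ρ_m = 4944 m × 2240/3212 = 3450 m.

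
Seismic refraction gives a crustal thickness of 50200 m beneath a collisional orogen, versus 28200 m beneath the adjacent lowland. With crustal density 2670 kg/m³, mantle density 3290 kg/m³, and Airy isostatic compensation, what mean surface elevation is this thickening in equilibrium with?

Excess crust Δ = 50200 m − 28200 m = 22000 m, split between elevation h and root r with h + r = Δ.
Airy balance ρ_c h = (ρ_m − ρ_c) r gives r = h ρ_c/(ρ_m − ρ_c), so h (1 + ρ_c/(ρ_m − ρ_c)) = Δ, i.e. h = Δ (ρ_m − ρ_c)/ρ_m.
h = 22000 m × 620/3290 = 4150 m.

4150 m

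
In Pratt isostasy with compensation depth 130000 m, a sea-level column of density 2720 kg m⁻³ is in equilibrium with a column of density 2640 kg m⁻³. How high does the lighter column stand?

ρ_ref D = ρ (D + h) → h = D (ρ_ref − ρ)/ρ.
h = 130000 m × (2720 − 2640)/2640 = 3940 m.

3940 m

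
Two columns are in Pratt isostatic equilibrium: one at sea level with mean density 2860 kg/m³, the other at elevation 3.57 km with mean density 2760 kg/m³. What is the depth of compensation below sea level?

ρ_ref D = ρ (D + h) → D (ρ_ref − ρ) = ρ h.
D = ρ h/(ρ_ref − ρ) = 2760 × 3.57 km/(2860 − 2760) = 98.5 km.

98.5 km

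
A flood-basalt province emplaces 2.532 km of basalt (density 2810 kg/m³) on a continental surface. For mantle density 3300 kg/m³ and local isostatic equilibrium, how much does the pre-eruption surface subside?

Subaerial loading: s = t ρ_load / ρ_m.
s = 2.532 km × 2810/3300 = 2.16 km.

2.16 km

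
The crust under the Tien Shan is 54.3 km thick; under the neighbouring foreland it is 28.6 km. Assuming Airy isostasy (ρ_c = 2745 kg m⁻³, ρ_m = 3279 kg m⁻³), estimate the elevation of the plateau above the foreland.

4.19 km

Excess crust Δ = 54.3 km − 28.6 km = 25.7 km, split between elevation h and root r with h + r = Δ.
Airy balance ρ_c h = (ρ_m − ρ_c) r gives r = h ρ_c/(ρ_m − ρ_c), so h (1 + ρ_c/(ρ_m − ρ_c)) = Δ, i.e. h = Δ (ρ_m − ρ_c)/ρ_m.
h = 25.7 km × 534/3279 = 4.19 km.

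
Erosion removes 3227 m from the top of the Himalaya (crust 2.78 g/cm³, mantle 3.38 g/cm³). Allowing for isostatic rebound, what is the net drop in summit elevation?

573 m

Rebound u = e ρ_c/ρ_m = 3227 m × 2.78/3.38 = 2654 m.
Net surface drop = e − u = 3227 m − 2654 m = e (ρ_m − ρ_c)/ρ_m = 573 m.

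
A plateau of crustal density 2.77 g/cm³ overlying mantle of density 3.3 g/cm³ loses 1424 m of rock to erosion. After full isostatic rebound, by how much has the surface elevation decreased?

Rebound u = e ρ_c/ρ_m = 1424 m × 2.77/3.3 = 1195 m.
Net surface drop = e − u = 1424 m − 1195 m = e (ρ_m − ρ_c)/ρ_m = 229 m.

229 m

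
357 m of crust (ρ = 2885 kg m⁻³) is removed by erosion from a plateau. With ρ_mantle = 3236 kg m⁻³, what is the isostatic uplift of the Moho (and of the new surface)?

Unloading: uplift u = e ρ_c/ρ_m = 357 m × 2885/3236 = 318 m.

318 m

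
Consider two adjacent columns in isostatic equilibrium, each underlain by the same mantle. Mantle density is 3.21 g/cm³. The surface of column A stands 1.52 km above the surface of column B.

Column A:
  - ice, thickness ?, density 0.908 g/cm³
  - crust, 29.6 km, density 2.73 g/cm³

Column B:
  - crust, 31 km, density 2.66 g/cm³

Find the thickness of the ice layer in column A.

Take the compensation level at the base of the deeper column (depth z_c below the surface of column A) and equate Σ ρ_i t_i down to z_c; mantle fills any gap and the z_c terms cancel.
Column A: x×0.908 + 29.6×2.73 + (z_c − 29.6 − x)×3.21
Column B: 1.52×0 + 31×2.66 + (z_c − 1.52 − 31)×3.21
The z_c×3.21 term appears on both sides and cancels. Collect the known terms of each column as K = Σ(ρt)_known − 3.21 × (depth of known layers): K_A = 80.808 − 3.21×29.6 = −14.208; K_B = 82.46 − 3.21×(1.52 + 31) = −21.9292.
Balance: K_A − x×(3.21 − 0.908) = K_B, so x = (K_A − K_B)/(3.21 − 0.908) = 7.7212/2.302 = 3.35 km.

3.35 km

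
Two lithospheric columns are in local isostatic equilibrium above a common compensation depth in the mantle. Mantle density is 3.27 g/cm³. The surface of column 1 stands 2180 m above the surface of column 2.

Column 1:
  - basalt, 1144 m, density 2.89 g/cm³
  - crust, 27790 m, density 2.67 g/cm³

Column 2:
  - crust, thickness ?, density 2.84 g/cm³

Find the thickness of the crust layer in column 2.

Take the compensation level at the base of the deeper column (depth z_c below the surface of column 1) and equate Σ ρ_i t_i down to z_c; mantle fills any gap and the z_c terms cancel.
Column 1: 1144×2.89 + 27790×2.67 + (z_c − 28934)×3.27
Column 2: 2180×0 + x×2.84 + (z_c − 2180 − 0 − x)×3.27
The z_c×3.27 term appears on both sides and cancels. Collect the known terms of each column as K = Σ(ρt)_known − 3.27 × (depth of known layers): K_1 = 77505.46 − 3.27×28934 = −17108.72; K_2 = 0 − 3.27×(2180 + 0) = −7128.6.
Balance: K_1 = K_2 − x×(3.27 − 2.84), so x = (K_2 − K_1)/(3.27 − 2.84) = 9980.12/0.43 = 23200 m.

23200 m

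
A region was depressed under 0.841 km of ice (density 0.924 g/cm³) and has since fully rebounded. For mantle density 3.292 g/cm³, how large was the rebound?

Removing the load lets mantle flow back in; uplift u satisfies ρ_ice t = ρ_m u.
u = t ρ_ice/ρ_m = 0.841 km × 0.924/3.292 = 0.236 km.

0.236 km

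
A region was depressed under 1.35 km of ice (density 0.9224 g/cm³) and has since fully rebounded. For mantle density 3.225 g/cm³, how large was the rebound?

Removing the load lets mantle flow back in; uplift u satisfies ρ_ice t = ρ_m u.
u = t ρ_ice/ρ_m = 1.35 km × 0.9224/3.225 = 0.386 km.

0.386 km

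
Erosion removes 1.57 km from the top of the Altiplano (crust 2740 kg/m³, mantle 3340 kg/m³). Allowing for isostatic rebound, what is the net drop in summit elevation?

Rebound u = e ρ_c/ρ_m = 1.57 km × 2740/3340 = 1.288 km.
Net surface drop = e − u = 1.57 km − 1.288 km = e (ρ_m − ρ_c)/ρ_m = 0.282 km.

0.282 km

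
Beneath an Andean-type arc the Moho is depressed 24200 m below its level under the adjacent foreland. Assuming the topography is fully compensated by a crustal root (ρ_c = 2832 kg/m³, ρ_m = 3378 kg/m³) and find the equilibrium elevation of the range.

4670 m

In Airy isostatic equilibrium: ρ_c h = (ρ_m − ρ_c) r.
h = r (ρ_m − ρ_c) / ρ_c = 24200 m × (3378 − 2832) / 2832 = 4670 m.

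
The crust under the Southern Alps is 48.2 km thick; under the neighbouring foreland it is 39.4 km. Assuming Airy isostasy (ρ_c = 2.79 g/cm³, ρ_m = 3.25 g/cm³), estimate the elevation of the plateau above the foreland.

Excess crust Δ = 48.2 km − 39.4 km = 8.8 km, split between elevation h and root r with h + r = Δ.
Airy balance ρ_c h = (ρ_m − ρ_c) r gives r = h ρ_c/(ρ_m − ρ_c), so h (1 + ρ_c/(ρ_m − ρ_c)) = Δ, i.e. h = Δ (ρ_m − ρ_c)/ρ_m.
h = 8.8 km × 0.46/3.25 = 1.25 km.

1.25 km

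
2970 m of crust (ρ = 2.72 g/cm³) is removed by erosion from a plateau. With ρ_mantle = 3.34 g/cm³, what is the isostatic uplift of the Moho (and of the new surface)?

Unloading: uplift u = e ρ_c/ρ_m = 2970 m × 2.72/3.34 = 2420 m.

2420 m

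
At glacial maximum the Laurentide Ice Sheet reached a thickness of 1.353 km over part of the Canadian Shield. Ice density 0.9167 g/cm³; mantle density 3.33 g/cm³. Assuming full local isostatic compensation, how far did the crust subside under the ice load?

0.372 km

Isostatic balance requires: the ice load ρ_ice t is balanced by mantle displaced below, ρ_m s.
s = t ρ_ice / ρ_m = 1.353 km × 0.9167/3.33 = 0.372 km.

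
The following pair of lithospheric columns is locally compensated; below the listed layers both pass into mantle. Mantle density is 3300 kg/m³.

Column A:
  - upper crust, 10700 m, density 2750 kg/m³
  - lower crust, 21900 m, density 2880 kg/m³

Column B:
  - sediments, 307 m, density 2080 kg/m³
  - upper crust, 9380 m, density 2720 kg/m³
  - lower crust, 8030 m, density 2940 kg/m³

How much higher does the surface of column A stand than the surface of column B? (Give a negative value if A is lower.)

For any compensation level in the mantle, the mantle terms cancel and isostasy reduces to e = (Σt_A − Σt_B) − (Σ(ρt)_A − Σ(ρt)_B) / ρ_m.
Σt_A = 32600 m; Σt_B = 17717 m; Σ(ρt)_A = 92497000; Σ(ρt)_B = 49760360 (in m·kg/m³).
e = (32600 − 17717) − (92497000 − 49760360) / 3300 = 1930 m.

1930 m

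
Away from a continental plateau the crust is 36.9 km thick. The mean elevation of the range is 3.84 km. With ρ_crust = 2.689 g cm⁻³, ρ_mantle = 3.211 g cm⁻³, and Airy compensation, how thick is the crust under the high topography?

60.5 km

Root depth r = h ρ_c / (ρ_m − ρ_c) = 3.84 km × 2.689 / 0.522 = 19.78 km.
Total thickness = T + h + r = 36.9 km + 3.84 km + 19.78 km = 60.5 km.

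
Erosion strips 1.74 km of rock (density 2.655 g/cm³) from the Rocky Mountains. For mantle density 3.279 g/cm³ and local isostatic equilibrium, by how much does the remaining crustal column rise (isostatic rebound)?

Unloading: uplift u = e ρ_c/ρ_m = 1.74 km × 2.655/3.279 = 1.41 km.

1.41 km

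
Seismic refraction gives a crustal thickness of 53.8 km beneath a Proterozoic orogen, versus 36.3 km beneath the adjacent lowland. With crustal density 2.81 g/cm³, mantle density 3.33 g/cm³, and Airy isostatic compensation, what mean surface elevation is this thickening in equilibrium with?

Excess crust Δ = 53.8 km − 36.3 km = 17.5 km, split between elevation h and root r with h + r = Δ.
Airy balance ρ_c h = (ρ_m − ρ_c) r gives r = h ρ_c/(ρ_m − ρ_c), so h (1 + ρ_c/(ρ_m − ρ_c)) = Δ, i.e. h = Δ (ρ_m − ρ_c)/ρ_m.
h = 17.5 km × 0.52/3.33 = 2.73 km.

2.73 km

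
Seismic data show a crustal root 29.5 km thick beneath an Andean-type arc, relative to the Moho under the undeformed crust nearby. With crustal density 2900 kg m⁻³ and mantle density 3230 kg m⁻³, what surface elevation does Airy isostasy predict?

3.36 km

Balancing pressure at the compensation depth: ρ_c h = (ρ_m − ρ_c) r.
h = r (ρ_m − ρ_c) / ρ_c = 29.5 km × (3230 − 2900) / 2900 = 3.36 km.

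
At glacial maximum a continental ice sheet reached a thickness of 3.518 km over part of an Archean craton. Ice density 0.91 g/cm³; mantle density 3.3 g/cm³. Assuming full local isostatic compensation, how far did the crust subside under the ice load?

Balancing pressure at the compensation depth: the ice load ρ_ice t is balanced by mantle displaced below, ρ_m s.
s = t ρ_ice / ρ_m = 3.518 km × 0.91/3.3 = 0.97 km.

0.97 km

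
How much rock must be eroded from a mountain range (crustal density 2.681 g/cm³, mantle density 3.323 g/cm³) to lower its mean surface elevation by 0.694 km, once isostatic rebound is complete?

3.59 km

Net drop Δ = e − u = e − e ρ_c/ρ_m = e (ρ_m − ρ_c)/ρ_m.
e = Δ ρ_m/(ρ_m − ρ_c) = 0.694 km × 3.323/0.642 = 3.59 km.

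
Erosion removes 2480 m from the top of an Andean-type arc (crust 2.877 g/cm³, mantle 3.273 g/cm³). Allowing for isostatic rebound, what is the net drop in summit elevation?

Rebound u = e ρ_c/ρ_m = 2480 m × 2.877/3.273 = 2180 m.
Net surface drop = e − u = 2480 m − 2180 m = e (ρ_m − ρ_c)/ρ_m = 300 m.

300 m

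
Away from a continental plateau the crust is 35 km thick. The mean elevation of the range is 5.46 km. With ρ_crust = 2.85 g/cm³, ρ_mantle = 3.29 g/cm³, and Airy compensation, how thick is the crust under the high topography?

Root depth r = h ρ_c / (ρ_m − ρ_c) = 5.46 km × 2.85 / 0.44 = 35.37 km.
Total thickness = T + h + r = 35 km + 5.46 km + 35.37 km = 75.8 km.

75.8 km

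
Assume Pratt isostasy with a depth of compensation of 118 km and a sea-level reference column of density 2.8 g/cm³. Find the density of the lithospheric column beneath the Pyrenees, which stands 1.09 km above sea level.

2.77 g/cm³

Pratt balance: ρ_ref D = ρ (D + h).
ρ = ρ_ref D/(D + h) = 2.8 × 118 km/(118 km + 1.09 km) = 2.77 g/cm³.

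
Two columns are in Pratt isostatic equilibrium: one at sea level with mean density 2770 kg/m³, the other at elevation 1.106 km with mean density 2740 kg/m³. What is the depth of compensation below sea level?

101 km

ρ_ref D = ρ (D + h) → D (ρ_ref − ρ) = ρ h.
D = ρ h/(ρ_ref − ρ) = 2740 × 1.106 km/(2770 − 2740) = 101 km.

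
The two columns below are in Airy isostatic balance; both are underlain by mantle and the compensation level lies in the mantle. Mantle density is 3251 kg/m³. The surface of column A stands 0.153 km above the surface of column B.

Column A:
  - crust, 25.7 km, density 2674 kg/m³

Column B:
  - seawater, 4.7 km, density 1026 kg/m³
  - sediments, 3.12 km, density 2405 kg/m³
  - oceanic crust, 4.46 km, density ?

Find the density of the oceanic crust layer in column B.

Take the compensation level at the base of the deeper column (depth z_c below the surface of column A) and equate Σ ρ_i t_i down to z_c; mantle fills any gap and the z_c terms cancel.
Column A: 25.7×2674 + (z_c − 25.7)×3251
Column B: 0.153×0 + 4.7×1026 + 3.12×2405 + 4.46×ρ + (z_c − 0.153 − 12.28)×3251
The z_c×3251 term appears on both sides and cancels. Collect the known terms of each column as K = Σ(ρt)_known − 3251 × (depth of known layers): K_A = 68721.8 − 3251×25.7 = −14828.9; K_B = 12325.8 − 3251×(0.153 + 12.28) = −28093.883.
Balance: K_A = K_B + 4.46×ρ, so ρ = (K_A − K_B)/4.46 = 13265/4.46 = 2970 kg/m³.

2970 kg/m³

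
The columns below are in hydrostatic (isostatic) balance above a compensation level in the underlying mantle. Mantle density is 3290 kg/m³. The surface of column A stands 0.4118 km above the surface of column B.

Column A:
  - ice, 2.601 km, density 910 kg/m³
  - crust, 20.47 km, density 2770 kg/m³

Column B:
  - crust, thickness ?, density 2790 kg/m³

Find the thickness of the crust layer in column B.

Take the compensation level at the base of the deeper column (depth z_c below the surface of column A) and equate Σ ρ_i t_i down to z_c; mantle fills any gap and the z_c terms cancel.
Column A: 2.601×910 + 20.47×2770 + (z_c − 23.071)×3290
Column B: 0.4118×0 + x×2790 + (z_c − 0.4118 − 0 − x)×3290
The z_c×3290 term appears on both sides and cancels. Collect the known terms of each column as K = Σ(ρt)_known − 3290 × (depth of known layers): K_A = 59068.81 − 3290×23.071 = −16834.78; K_B = 0 − 3290×(0.4118 + 0) = −1354.822.
Balance: K_A = K_B − x×(3290 − 2790), so x = (K_B − K_A)/(3290 − 2790) = 15480/500 = 31 km.

31 km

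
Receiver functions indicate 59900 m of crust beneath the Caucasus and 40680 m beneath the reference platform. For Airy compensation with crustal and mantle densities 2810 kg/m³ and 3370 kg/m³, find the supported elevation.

3190 m

Excess crust Δ = 59900 m − 40680 m = 19220 m, split between elevation h and root r with h + r = Δ.
Airy balance ρ_c h = (ρ_m − ρ_c) r gives r = h ρ_c/(ρ_m − ρ_c), so h (1 + ρ_c/(ρ_m − ρ_c)) = Δ, i.e. h = Δ (ρ_m − ρ_c)/ρ_m.
h = 19220 m × 560/3370 = 3190 m.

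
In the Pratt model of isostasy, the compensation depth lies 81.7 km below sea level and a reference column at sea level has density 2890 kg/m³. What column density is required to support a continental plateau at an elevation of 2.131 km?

Pratt balance: ρ_ref D = ρ (D + h).
ρ = ρ_ref D/(D + h) = 2890 × 81.7 km/(81.7 km + 2.131 km) = 2820 kg/m³.

2820 kg/m³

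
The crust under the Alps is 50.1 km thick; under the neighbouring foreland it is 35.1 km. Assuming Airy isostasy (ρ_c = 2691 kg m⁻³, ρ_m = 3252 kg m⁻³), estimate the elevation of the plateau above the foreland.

Excess crust Δ = 50.1 km − 35.1 km = 15 km, split between elevation h and root r with h + r = Δ.
Airy balance ρ_c h = (ρ_m − ρ_c) r gives r = h ρ_c/(ρ_m − ρ_c), so h (1 + ρ_c/(ρ_m − ρ_c)) = Δ, i.e. h = Δ (ρ_m − ρ_c)/ρ_m.
h = 15 km × 561/3252 = 2.59 km.

2.59 km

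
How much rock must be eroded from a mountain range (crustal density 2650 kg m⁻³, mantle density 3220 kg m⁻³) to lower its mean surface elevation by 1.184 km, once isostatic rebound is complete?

6.69 km

Net drop Δ = e − u = e − e ρ_c/ρ_m = e (ρ_m − ρ_c)/ρ_m.
e = Δ ρ_m/(ρ_m − ρ_c) = 1.184 km × 3220/570 = 6.69 km.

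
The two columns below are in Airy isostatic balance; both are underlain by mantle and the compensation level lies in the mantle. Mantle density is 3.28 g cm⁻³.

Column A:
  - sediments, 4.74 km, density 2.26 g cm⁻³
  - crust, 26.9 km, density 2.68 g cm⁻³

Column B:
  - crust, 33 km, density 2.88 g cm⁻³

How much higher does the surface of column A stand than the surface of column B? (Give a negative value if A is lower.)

For any compensation level in the mantle, the mantle terms cancel and isostasy reduces to e = (Σt_A − Σt_B) − (Σ(ρt)_A − Σ(ρt)_B) / ρ_m.
Σt_A = 31.64 km; Σt_B = 33 km; Σ(ρt)_A = 82.8044; Σ(ρt)_B = 95.04 (in km·g cm⁻³).
e = (31.64 − 33) − (82.8044 − 95.04) / 3.28 = 2.37 km.

2.37 km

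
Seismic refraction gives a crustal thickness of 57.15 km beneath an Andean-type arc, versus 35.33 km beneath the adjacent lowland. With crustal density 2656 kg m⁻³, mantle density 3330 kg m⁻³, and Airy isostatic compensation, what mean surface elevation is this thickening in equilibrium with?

4.42 km

Excess crust Δ = 57.15 km − 35.33 km = 21.82 km, split between elevation h and root r with h + r = Δ.
Airy balance ρ_c h = (ρ_m − ρ_c) r gives r = h ρ_c/(ρ_m − ρ_c), so h (1 + ρ_c/(ρ_m − ρ_c)) = Δ, i.e. h = Δ (ρ_m − ρ_c)/ρ_m.
h = 21.82 km × 674/3330 = 4.42 km.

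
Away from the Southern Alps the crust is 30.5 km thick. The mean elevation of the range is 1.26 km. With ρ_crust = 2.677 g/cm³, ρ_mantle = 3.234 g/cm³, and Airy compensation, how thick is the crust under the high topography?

37.8 km

Root depth r = h ρ_c / (ρ_m − ρ_c) = 1.26 km × 2.677 / 0.557 = 6.056 km.
Total thickness = T + h + r = 30.5 km + 1.26 km + 6.056 km = 37.8 km.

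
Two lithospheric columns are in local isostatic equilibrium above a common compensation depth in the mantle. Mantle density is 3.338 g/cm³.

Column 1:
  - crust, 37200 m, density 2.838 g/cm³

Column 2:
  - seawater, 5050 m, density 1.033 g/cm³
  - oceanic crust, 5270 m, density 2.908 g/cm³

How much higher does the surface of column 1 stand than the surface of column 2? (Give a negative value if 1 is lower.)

For any compensation level in the mantle, the mantle terms cancel and isostasy reduces to e = (Σt_1 − Σt_2) − (Σ(ρt)_1 − Σ(ρt)_2) / ρ_m.
Σt_1 = 37200 m; Σt_2 = 10320 m; Σ(ρt)_1 = 105573.6; Σ(ρt)_2 = 20541.81 (in m·g/cm³).
e = (37200 − 10320) − (105573.6 − 20541.81) / 3.338 = 1410 m.

1410 m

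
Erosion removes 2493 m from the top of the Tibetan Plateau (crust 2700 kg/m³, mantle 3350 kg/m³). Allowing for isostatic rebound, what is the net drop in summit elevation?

484 m

Rebound u = e ρ_c/ρ_m = 2493 m × 2700/3350 = 2009 m.
Net surface drop = e − u = 2493 m − 2009 m = e (ρ_m − ρ_c)/ρ_m = 484 m.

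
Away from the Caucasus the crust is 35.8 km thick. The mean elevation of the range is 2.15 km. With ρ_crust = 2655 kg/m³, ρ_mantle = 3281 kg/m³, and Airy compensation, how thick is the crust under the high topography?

Root depth r = h ρ_c / (ρ_m − ρ_c) = 2.15 km × 2655 / 626 = 9.119 km.
Total thickness = T + h + r = 35.8 km + 2.15 km + 9.119 km = 47.1 km.

47.1 km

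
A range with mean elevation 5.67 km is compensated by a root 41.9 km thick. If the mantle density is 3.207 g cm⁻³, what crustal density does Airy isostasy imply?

ρ_c h = (ρ_m − ρ_c) r → ρ_c (h + r) = ρ_m r → ρ_c = ρ_m r / (h + r).
ρ_c = 3.207 × 41.9 km / (5.67 km + 41.9 km) = 2.82 g cm⁻³.

2.82 g cm⁻³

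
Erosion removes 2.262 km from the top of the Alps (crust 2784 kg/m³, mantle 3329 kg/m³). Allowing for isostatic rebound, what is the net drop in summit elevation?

0.37 km

Rebound u = e ρ_c/ρ_m = 2.262 km × 2784/3329 = 1.892 km.
Net surface drop = e − u = 2.262 km − 1.892 km = e (ρ_m − ρ_c)/ρ_m = 0.37 km.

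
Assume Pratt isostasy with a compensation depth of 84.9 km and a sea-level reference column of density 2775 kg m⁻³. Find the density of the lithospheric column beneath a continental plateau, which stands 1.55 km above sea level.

2730 kg m⁻³

Pratt balance: ρ_ref D = ρ (D + h).
ρ = ρ_ref D/(D + h) = 2775 × 84.9 km/(84.9 km + 1.55 km) = 2730 kg m⁻³.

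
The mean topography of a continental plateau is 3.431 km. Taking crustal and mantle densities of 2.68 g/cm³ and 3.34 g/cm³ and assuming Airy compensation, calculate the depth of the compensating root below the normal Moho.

Isostatic balance requires: the weight of the topography is balanced by the buoyancy of the root, ρ_c h = (ρ_m − ρ_c) r.
r = h · ρ_c / (ρ_m − ρ_c) = 3.431 km × 2.68 / (3.34 − 2.68) = 13.9 km.

13.9 km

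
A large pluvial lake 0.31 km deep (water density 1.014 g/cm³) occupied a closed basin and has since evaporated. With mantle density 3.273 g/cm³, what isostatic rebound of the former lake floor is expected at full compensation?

u = d ρ_w/ρ_m = 0.31 km × 1.014/3.273 = 0.096 km.

0.096 km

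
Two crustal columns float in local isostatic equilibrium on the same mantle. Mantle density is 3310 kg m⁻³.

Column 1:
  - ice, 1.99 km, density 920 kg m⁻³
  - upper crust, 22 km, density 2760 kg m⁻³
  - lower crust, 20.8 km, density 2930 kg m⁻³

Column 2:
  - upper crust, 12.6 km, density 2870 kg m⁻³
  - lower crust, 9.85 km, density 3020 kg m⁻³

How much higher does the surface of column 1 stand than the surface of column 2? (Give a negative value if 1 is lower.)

4.94 km

For any compensation level in the mantle, the mantle terms cancel and isostasy reduces to e = (Σt_1 − Σt_2) − (Σ(ρt)_1 − Σ(ρt)_2) / ρ_m.
Σt_1 = 44.79 km; Σt_2 = 22.45 km; Σ(ρt)_1 = 123494.8; Σ(ρt)_2 = 65909 (in km·kg m⁻³).
e = (44.79 − 22.45) − (123494.8 − 65909) / 3310 = 4.94 km.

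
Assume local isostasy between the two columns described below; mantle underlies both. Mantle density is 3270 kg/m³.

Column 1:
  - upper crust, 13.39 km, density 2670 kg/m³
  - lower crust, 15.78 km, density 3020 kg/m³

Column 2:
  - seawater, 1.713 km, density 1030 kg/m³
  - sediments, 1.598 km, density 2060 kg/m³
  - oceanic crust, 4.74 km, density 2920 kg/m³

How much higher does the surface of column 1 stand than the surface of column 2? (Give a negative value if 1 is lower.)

For any compensation level in the mantle, the mantle terms cancel and isostasy reduces to e = (Σt_1 − Σt_2) − (Σ(ρt)_1 − Σ(ρt)_2) / ρ_m.
Σt_1 = 29.17 km; Σt_2 = 8.051 km; Σ(ρt)_1 = 83406.9; Σ(ρt)_2 = 18897.07 (in km·kg/m³).
e = (29.17 − 8.051) − (83406.9 − 18897.07) / 3270 = 1.39 km.

1.39 km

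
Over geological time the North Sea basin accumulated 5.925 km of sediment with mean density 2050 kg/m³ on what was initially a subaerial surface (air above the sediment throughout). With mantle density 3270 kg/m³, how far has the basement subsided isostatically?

Subaerial load: s = t ρ_sed / ρ_m = 5.925 km × 2050/3270 = 3.71 km.

3.71 km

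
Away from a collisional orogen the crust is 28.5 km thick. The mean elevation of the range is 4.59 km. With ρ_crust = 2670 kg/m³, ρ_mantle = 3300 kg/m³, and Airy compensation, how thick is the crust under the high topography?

52.5 km

Root depth r = h ρ_c / (ρ_m − ρ_c) = 4.59 km × 2670 / 630 = 19.45 km.
Total thickness = T + h + r = 28.5 km + 4.59 km + 19.45 km = 52.5 km.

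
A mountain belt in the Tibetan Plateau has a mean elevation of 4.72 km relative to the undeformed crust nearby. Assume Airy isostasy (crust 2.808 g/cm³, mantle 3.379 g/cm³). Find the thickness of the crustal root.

For local isostatic compensation: the weight of the topography is balanced by the buoyancy of the root, ρ_c h = (ρ_m − ρ_c) r.
r = h · ρ_c / (ρ_m − ρ_c) = 4.72 km × 2.808 / (3.379 − 2.808) = 23.2 km.

23.2 km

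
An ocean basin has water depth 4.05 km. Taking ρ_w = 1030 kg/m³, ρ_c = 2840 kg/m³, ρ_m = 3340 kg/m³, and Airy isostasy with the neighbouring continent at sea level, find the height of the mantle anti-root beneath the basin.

14.7 km

Balancing pressure at the compensation depth: replacing crust with seawater at the top is compensated by replacing crust with mantle at the base: d (ρ_c − ρ_w) = a (ρ_m − ρ_c).
a = d (ρ_c − ρ_w)/(ρ_m − ρ_c) = 4.05 km × 1810/500 = 14.7 km.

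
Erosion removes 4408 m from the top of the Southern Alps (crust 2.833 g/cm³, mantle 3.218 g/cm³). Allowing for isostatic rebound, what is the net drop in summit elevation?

527 m

Rebound u = e ρ_c/ρ_m = 4408 m × 2.833/3.218 = 3881 m.
Net surface drop = e − u = 4408 m − 3881 m = e (ρ_m − ρ_c)/ρ_m = 527 m.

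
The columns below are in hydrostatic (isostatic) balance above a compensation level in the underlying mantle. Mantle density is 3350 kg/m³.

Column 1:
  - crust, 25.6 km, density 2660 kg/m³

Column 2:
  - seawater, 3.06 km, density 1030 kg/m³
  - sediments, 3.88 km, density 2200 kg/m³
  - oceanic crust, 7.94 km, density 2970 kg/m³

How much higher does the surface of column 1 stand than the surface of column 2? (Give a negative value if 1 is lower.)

For any compensation level in the mantle, the mantle terms cancel and isostasy reduces to e = (Σt_1 − Σt_2) − (Σ(ρt)_1 − Σ(ρt)_2) / ρ_m.
Σt_1 = 25.6 km; Σt_2 = 14.88 km; Σ(ρt)_1 = 68096; Σ(ρt)_2 = 35269.6 (in km·kg/m³).
e = (25.6 − 14.88) − (68096 − 35269.6) / 3350 = 0.921 km.

0.921 km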